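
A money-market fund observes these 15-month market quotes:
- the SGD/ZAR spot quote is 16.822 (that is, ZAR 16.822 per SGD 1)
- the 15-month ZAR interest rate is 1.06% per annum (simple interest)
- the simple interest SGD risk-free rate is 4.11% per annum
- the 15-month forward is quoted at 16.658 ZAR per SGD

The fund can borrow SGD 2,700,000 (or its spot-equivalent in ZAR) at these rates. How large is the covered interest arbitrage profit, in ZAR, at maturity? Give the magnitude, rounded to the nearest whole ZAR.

T = 15/12 years.
Keep in SGD, deliver into the forward: 2,700,000·1.051375·16.658 = ZAR 47,287,272.83.
Swap to ZAR now, deposit: 2,700,000·16.822·1.013250 = ZAR 46,021,207.05.
The quoted forward overvalues SGD, so borrow ZAR, buy SGD at spot, deposit the SGD at 4.11%, and sell the proceeds forward at 16.658.
Profit = 47,287,272.83 − 46,021,207.05 = ZAR 1,266,066.

ZAR 1,266,066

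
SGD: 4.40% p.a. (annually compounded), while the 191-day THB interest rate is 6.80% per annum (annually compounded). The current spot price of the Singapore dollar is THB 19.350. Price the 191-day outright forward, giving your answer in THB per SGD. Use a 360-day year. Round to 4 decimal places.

T = 191/360 years.
Growth of 1 THB over T: (1 + 0.0680)^(191/360) = 1.03552035.
SGD growth factor: (1 + 0.0440)^(191/360) = 1.02310841.
Forward (THB per SGD) = 19.35 × 1.03552035 / 1.02310841 = 19.584746.

19.5847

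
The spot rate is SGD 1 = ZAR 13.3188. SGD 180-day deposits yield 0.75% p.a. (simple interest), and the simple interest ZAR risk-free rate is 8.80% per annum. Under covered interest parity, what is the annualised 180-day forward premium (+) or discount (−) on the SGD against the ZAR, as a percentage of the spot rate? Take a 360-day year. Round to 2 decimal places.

+8.02%

T = 180/360 years.
No-arbitrage forward: 13.3188 × 1.044000 / 1.003750 = 13.8528789 ZAR/SGD.
Annualised premium = (F − S)/S × (1/T) = (13.8528789 − 13.3188)/13.3188 ÷ (180/360) = 8.02%.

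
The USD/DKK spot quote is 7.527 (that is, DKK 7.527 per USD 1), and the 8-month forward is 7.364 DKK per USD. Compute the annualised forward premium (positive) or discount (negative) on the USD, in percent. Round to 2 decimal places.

-3.25%

T = 8/12 years.
Period premium: (7.364 − 7.527)/7.527 = -0.0216554.
×(1/T) gives -3.25% p.a.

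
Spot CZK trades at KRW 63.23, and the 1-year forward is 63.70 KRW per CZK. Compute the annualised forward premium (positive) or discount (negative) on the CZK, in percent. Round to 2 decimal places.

+0.74%

T = 1 year.
(F − S)/S = (63.70 − 63.23)/63.23 = 0.0074332.
×(1/T) gives 0.74% p.a.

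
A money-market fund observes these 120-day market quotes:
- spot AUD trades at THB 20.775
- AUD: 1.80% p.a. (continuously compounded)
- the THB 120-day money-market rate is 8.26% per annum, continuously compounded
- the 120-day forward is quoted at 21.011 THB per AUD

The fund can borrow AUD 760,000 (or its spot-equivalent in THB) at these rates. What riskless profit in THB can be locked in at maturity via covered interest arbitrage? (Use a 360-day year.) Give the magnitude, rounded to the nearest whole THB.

THB 165,306

T = 120/360 years.
Route A — deposit AUD, sell forward: 760,000 × 1.0060180361 × 21.011 = THB 16,064,458.17.
Route B — convert at spot, deposit THB: 760,000 × 20.775 × 1.0279158784 = THB 16,229,763.80.
The quoted forward undervalues AUD, so borrow AUD, convert to THB at spot, deposit the THB at 8.26%, and buy AUD forward at 21.011 to cover the loan.
Profit = 16,229,763.80 − 16,064,458.17 = THB 165,306.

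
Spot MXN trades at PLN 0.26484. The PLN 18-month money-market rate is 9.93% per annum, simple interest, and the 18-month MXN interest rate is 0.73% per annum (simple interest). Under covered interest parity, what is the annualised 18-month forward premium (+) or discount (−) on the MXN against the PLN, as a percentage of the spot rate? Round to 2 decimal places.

T = 18/12 years.
No-arbitrage forward: 0.26484 × 1.148950 / 1.010950 = 0.30099205 PLN/MXN.
Annualised premium = (F − S)/S × (1/T) = (0.30099205 − 0.26484)/0.26484 ÷ (18/12) = 9.10%.

+9.10%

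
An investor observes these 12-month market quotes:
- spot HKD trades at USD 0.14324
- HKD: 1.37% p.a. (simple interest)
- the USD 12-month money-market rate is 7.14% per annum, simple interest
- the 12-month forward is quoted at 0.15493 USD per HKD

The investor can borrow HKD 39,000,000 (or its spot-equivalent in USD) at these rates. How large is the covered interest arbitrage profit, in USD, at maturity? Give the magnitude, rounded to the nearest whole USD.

USD 139,823

T = 1 year.
Keep in HKD, deliver into the forward: 39,000,000·1.013700·0.15493 = USD 6,125,049.10.
Swap to USD now, deposit: 39,000,000·0.14324·1.071400 = USD 5,985,226.10.
The quoted forward overvalues HKD, so borrow USD, buy HKD at spot, deposit the HKD at 1.37%, and sell the proceeds forward at 0.15493.
Arbitrage profit = |6,125,049.10 − 5,985,226.10| = USD 139,823.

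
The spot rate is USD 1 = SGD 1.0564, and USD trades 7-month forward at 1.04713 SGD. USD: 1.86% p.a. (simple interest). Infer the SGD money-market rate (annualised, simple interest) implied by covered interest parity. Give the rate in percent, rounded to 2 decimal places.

T = 7/12 years.
CIP gives F = S · g_SGD/g_USD, so g_SGD/g_USD = 1.04713/1.0564 = 0.9912249.
USD growth factor: 1 + 0.0186×7/12 = 1.010850.
Hence g_SGD = 1.0019797.
r = (1.0019797 − 1)/(7/12) = 0.003394 → 0.34%.

0.34%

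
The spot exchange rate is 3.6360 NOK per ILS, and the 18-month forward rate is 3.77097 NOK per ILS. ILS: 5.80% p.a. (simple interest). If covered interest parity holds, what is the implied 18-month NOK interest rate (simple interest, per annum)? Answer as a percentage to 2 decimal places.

8.49%

T = 18/12 years.
F/S = 3.77097/3.636 = 1.0371205 = (growth of NOK) / (growth of ILS).
ILS growth factor: 1 + 0.0580×18/12 = 1.087000.
That pins the NOK growth at 1.127350.
r = (1.127350 − 1)/(18/12) = 0.084900 → 8.49%.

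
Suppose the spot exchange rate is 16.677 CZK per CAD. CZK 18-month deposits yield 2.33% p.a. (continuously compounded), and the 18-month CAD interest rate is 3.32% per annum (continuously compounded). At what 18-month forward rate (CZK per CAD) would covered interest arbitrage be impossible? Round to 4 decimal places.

16.4312

T = 18/12 years.
CZK accumulates by e^(0.0233×18/12) = 1.03556793.
Growth of 1 CAD over T: e^(0.0332×18/12) = 1.05106086.
Forward (CZK per CAD) = 16.677 × 1.03556793 / 1.05106086 = 16.431176.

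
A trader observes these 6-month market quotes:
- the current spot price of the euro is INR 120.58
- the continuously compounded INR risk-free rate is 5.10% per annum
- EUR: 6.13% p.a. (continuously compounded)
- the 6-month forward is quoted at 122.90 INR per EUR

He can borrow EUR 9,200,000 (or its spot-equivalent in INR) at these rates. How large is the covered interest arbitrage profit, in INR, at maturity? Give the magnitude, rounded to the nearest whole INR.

T = 6/12 years.
Route A — deposit EUR, sell forward: 9,200,000 × 1.031124547131 × 122.90 = INR 1,165,871,902.95.
Route B — convert at spot, deposit INR: 9,200,000 × 120.58 × 1.02582790627 = INR 1,137,987,826.23.
The quoted forward overvalues EUR, so borrow INR, buy EUR at spot, deposit the EUR at 6.13%, and sell the proceeds forward at 122.90.
The gap between the two covered legs is INR 27,884,077.

INR 27,884,077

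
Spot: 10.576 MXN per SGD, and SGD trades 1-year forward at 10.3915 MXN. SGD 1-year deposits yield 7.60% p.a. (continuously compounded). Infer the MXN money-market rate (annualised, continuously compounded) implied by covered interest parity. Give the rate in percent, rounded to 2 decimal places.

5.84%

T = 1 year.
CIP gives F = S · g_MXN/g_SGD, so g_MXN/g_SGD = 10.3915/10.576 = 0.9825548.
The SGD side grows by e^(0.0760×1) = 1.0789626.
So the MXN growth factor = 1.0601399.
Take logs: ln 1.0601399 / 1 = 0.058401, so 5.84%.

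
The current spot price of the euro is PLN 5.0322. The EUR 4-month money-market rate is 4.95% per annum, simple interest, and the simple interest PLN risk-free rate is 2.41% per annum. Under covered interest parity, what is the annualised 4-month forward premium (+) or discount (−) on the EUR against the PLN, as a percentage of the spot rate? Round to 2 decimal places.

T = 4/12 years.
CIP forward (PLN per EUR) = 5.0322 × 1.0080333/1.016500 = 4.9902855.
Annualised premium = (F − S)/S × (1/T) = (4.9902855 − 5.0322)/5.0322 ÷ (4/12) = -2.50%.

-2.50%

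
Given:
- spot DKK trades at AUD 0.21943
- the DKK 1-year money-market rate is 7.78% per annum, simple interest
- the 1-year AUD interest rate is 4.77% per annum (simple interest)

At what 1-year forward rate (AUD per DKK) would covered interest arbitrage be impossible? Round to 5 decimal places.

T = 1 year.
AUD growth factor: 1 + 0.0477×1 = 1.047700.
DKK growth factor: 1 + 0.0778×1 = 1.077800.
CIP: F = S · (grow AUD)/(grow DKK) = 0.21943 × 1.047700/1.077800 = 0.2133019 AUD per DKK.

0.21330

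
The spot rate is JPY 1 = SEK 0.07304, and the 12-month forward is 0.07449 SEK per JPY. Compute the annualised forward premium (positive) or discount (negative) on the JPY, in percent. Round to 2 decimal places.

+1.99%

T = 1 year.
(F − S)/S = (0.07449 − 0.07304)/0.07304 = 0.0198521.
Annualise by dividing by T: 0.0198521 / 1 = 0.019852 → 1.99%.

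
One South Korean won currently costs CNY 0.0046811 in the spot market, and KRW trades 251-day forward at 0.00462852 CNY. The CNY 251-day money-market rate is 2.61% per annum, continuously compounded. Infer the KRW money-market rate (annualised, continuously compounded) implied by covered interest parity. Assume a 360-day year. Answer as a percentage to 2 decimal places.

4.23%

T = 251/360 years.
F/S = 0.00462852/0.0046811 = 0.9887676 = (growth of CNY) / (growth of KRW).
The CNY side grows by e^(0.0261×251/360) = 1.0183641.
Hence g_KRW = 1.0299327.
Take logs: ln 1.0299327 / (251/360) = 0.042301, so 4.23%.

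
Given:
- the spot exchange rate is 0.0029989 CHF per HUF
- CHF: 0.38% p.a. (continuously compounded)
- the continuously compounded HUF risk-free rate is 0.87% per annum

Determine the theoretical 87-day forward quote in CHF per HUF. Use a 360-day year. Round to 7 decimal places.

0.0029954

T = 87/360 years.
CHF accumulates by e^(0.0038×87/360) = 1.0009188.
HUF accumulates by e^(0.0087×87/360) = 1.0021047.
CIP: F = S · (grow CHF)/(grow HUF) = 0.0029989 × 1.0009188/1.0021047 = 0.002995351 CHF per HUF.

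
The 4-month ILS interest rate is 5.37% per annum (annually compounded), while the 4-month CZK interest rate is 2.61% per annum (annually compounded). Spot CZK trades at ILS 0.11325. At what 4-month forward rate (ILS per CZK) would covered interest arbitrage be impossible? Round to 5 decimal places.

T = 4/12 years.
ILS growth factor: (1 + 0.0537)^(4/12) = 1.0175888.
CZK accumulates by (1 + 0.0261)^(4/12) = 1.0086254.
CIP: F = S · (grow ILS)/(grow CZK) = 0.11325 × 1.0175888/1.0086254 = 0.1142564 ILS per CZK.

0.11426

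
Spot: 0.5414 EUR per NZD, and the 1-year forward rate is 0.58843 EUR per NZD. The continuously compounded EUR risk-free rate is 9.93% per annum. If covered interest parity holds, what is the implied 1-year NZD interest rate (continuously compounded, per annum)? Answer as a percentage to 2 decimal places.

T = 1 year.
By CIP, F/S equals the EUR-to-NZD growth ratio: 0.58843/0.5414 = 1.0868674.
EUR growth factor: e^(0.0993×1) = 1.1043976.
That pins the NZD growth at 1.0161291.
r = ln(1.0161291)/1 = 0.016000 → 1.60%.

1.60%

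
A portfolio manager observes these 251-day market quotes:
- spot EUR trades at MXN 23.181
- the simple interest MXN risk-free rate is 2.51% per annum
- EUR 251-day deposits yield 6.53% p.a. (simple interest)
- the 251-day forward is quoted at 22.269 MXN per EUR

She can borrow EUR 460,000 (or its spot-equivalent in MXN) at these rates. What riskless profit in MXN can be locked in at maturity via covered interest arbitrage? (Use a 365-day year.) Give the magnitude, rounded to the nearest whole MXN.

MXN 143,579

T = 251/365 years.
Route A — deposit EUR, sell forward: 460,000 × 1.0449049315 × 22.269 = MXN 10,703,734.44.
Route B — convert at spot, deposit MXN: 460,000 × 23.181 × 1.0172605479 = MXN 10,847,313.71.
The quoted forward undervalues EUR, so borrow EUR, convert to MXN at spot, deposit the MXN at 2.51%, and buy EUR forward at 22.269 to cover the loan.
Arbitrage profit = |10,703,734.44 − 10,847,313.71| = MXN 143,579.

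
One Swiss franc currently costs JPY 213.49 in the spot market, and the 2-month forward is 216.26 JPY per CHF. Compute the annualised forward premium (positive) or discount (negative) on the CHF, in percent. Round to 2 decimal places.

+7.78%

T = 2/12 years.
CHF trades forward at +1.29748% vs spot over the period.
×(1/T) gives 7.78% p.a.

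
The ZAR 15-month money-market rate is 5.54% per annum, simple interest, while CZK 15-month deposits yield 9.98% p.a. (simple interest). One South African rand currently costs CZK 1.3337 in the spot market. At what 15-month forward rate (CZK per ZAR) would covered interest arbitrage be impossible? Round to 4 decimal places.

T = 15/12 years.
CZK growth factor: 1 + 0.0998×15/12 = 1.124750.
ZAR accumulates by 1 + 0.0554×15/12 = 1.069250.
So F = 1.3337 × 1.124750 / 1.069250 = 1.402926 (CZK/ZAR).

1.4029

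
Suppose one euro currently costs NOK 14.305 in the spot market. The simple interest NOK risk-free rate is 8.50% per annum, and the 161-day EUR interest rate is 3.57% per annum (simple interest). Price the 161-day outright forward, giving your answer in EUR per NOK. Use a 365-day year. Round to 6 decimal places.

0.068440

T = 161/365 years.
NOK accumulates by 1 + 0.0850×161/365 = 1.0374932.
EUR accumulates by 1 + 0.0357×161/365 = 1.0157471.
CIP: F = S · (grow NOK)/(grow EUR) = 14.305 × 1.0374932/1.0157471 = 14.61126 NOK per EUR.
Invert for EUR per NOK: 1 / 14.61126 = 0.068440.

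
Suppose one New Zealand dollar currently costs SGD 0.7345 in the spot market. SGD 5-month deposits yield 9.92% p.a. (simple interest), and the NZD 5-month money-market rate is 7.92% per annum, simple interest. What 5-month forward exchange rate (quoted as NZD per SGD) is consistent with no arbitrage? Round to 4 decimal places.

T = 5/12 years.
SGD growth factor: 1 + 0.0992×5/12 = 1.0413333.
NZD accumulates by 1 + 0.0792×5/12 = 1.033000.
So F = 0.7345 × 1.0413333 / 1.033000 = 0.7404253 (SGD/NZD).
Quoted the other way: 1/0.7404253 = 1.3506 NZD per SGD.

1.3506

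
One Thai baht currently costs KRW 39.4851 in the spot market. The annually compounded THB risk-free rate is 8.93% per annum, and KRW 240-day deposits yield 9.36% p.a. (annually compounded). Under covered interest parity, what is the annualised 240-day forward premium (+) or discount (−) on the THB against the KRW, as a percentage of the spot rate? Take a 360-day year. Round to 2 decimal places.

+0.39%

T = 240/360 years.
F = S · g_KRW/g_THB = 39.4851 × 1.061465/1.0586807 = 39.5889447.
Annualised premium = (F − S)/S × (1/T) = (39.5889447 − 39.4851)/39.4851 ÷ (240/360) = 0.39%.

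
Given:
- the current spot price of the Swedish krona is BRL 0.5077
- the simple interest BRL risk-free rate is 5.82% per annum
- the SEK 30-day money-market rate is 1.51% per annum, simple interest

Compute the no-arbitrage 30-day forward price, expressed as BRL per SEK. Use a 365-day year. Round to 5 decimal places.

0.50950

T = 30/365 years.
BRL growth factor: 1 + 0.0582×30/365 = 1.0047836.
Growth of 1 SEK over T: 1 + 0.0151×30/365 = 1.0012411.
So F = 0.5077 × 1.0047836 / 1.0012411 = 0.5094963 (BRL/SEK).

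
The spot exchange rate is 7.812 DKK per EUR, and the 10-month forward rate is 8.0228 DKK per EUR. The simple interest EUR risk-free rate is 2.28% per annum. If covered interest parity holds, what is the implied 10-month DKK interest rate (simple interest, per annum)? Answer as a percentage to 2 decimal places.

T = 10/12 years.
By CIP, F/S equals the DKK-to-EUR growth ratio: 8.0228/7.812 = 1.0269841.
The EUR side grows by 1 + 0.0228×10/12 = 1.019000.
Hence g_DKK = 1.0464968.
(1.0464968 − 1)/T = 0.055796, i.e. 5.58%.

5.58%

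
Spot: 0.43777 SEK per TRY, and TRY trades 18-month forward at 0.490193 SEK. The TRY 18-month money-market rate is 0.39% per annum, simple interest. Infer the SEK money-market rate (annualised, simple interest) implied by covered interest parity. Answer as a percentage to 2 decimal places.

8.42%

T = 18/12 years.
CIP gives F = S · g_SEK/g_TRY, so g_SEK/g_TRY = 0.490193/0.43777 = 1.1197501.
The TRY side grows by 1 + 0.0039×18/12 = 1.005850.
So the SEK growth factor = 1.1263006.
r = (1.1263006 − 1)/(18/12) = 0.084200 → 8.42%.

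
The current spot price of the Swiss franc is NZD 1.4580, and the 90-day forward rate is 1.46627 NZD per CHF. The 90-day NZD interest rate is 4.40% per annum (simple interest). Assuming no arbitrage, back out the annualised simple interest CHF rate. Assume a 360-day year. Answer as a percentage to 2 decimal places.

T = 90/360 years.
F/S = 1.46627/1.458 = 1.0056722 = (growth of NZD) / (growth of CHF).
NZD growth factor: 1 + 0.0440×90/360 = 1.011000.
Hence g_CHF = 1.0052978.
r = (1.0052978 − 1)/(90/360) = 0.021191 → 2.12%.

2.12%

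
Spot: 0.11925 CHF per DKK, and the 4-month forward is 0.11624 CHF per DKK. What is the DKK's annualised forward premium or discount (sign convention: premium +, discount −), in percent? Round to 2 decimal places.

-7.57%

T = 4/12 years.
DKK trades forward at -2.52411% vs spot over the period.
Per annum: -0.0252411 / (4/12) = -0.075723 = -7.57%.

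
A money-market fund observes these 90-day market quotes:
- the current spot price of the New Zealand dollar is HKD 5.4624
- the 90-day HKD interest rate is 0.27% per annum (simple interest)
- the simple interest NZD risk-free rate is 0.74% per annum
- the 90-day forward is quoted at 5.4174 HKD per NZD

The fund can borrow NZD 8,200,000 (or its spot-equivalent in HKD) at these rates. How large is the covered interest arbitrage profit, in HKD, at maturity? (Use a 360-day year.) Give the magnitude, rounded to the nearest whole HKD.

T = 90/360 years.
Invest the NZD and cover forward: 8,200,000 × 1.001850 × 5.4174 = HKD 44,504,861.96.
Convert at spot and invest in HKD: 8,200,000 × 5.4624 × 1.000675 = HKD 44,821,914.38.
The quoted forward undervalues NZD, so borrow NZD, convert to HKD at spot, deposit the HKD at 0.27%, and buy NZD forward at 5.4174 to cover the loan.
The gap between the two covered legs is HKD 317,052.

HKD 317,052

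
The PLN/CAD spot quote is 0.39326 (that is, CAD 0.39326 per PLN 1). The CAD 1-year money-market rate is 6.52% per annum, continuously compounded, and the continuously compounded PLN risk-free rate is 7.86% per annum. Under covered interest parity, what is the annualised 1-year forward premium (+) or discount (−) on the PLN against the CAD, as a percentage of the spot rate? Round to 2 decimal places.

-1.33%

T = 1 year.
F = S · g_CAD/g_PLN = 0.39326 × 1.0673725/1.0817715 = 0.38802548.
(F − S)/S ÷ T = (0.38802548 − 0.39326)/0.39326/1 = -0.013311 → -1.33%.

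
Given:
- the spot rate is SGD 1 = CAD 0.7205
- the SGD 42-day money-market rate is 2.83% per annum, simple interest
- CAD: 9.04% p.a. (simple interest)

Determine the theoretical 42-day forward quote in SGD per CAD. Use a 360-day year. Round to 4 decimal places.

T = 42/360 years.
CAD growth factor: 1 + 0.0904×42/360 = 1.0105467.
SGD growth factor: 1 + 0.0283×42/360 = 1.0033017.
CIP: F = S · (grow CAD)/(grow SGD) = 0.7205 × 1.0105467/1.0033017 = 0.7257028 CAD per SGD.
Invert for SGD per CAD: 1 / 0.7257028 = 1.3780.

1.3780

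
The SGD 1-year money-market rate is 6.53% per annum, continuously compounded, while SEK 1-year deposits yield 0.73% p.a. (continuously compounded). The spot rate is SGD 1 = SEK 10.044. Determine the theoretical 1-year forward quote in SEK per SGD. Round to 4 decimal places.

T = 1 year.
SEK growth factor: e^(0.0073×1) = 1.0073267.
Growth of 1 SGD over T: e^(0.0653×1) = 1.0674792.
So F = 10.044 × 1.0073267 / 1.0674792 = 9.478020 (SEK/SGD).

9.4780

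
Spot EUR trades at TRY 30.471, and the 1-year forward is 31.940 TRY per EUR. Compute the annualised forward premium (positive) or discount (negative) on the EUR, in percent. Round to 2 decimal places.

+4.82%

T = 1 year.
(F − S)/S = (31.940 − 30.471)/30.471 = 0.0482098.
Per annum: 0.0482098 / 1 = 0.048210 = 4.82%.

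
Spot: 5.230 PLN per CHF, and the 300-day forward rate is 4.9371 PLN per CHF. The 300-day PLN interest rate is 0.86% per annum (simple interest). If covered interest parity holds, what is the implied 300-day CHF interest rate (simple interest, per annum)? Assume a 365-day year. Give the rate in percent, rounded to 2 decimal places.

T = 300/365 years.
F/S = 4.9371/5.23 = 0.9439962 = (growth of PLN) / (growth of CHF).
The PLN side grows by 1 + 0.0086×300/365 = 1.0070685.
Hence g_CHF = 1.0668141.
r = (1.0668141 − 1)/(300/365) = 0.081290 → 8.13%.

8.13%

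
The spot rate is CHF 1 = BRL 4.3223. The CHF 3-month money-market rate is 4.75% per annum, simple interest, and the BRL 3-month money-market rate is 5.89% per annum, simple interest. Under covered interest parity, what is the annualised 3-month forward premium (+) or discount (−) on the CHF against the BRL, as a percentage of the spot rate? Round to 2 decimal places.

+1.13%

T = 3/12 years.
No-arbitrage forward: 4.3223 × 1.014725 / 1.011875 = 4.3344740 BRL/CHF.
Annualised premium = (F − S)/S × (1/T) = (4.3344740 − 4.3223)/4.3223 ÷ (3/12) = 1.13%.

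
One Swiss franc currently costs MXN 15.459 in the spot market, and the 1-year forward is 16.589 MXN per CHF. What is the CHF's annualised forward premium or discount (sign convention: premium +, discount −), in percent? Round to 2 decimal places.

T = 1 year.
Period premium: (16.589 − 15.459)/15.459 = 0.0730966.
×(1/T) gives 7.31% p.a.

+7.31%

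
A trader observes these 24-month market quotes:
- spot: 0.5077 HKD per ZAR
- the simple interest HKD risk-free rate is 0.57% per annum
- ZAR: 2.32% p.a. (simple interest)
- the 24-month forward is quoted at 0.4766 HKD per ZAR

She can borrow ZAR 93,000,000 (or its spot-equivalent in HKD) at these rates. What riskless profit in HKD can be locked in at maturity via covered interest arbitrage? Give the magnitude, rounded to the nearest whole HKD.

HKD 1,373,939

T = 2 years.
Keep in ZAR, deliver into the forward: 93,000,000·1.046400·0.4766 = HKD 46,380,424.32.
Swap to HKD now, deposit: 93,000,000·0.5077·1.011400 = HKD 47,754,363.54.
The quoted forward undervalues ZAR, so borrow ZAR, convert to HKD at spot, deposit the HKD at 0.57%, and buy ZAR forward at 0.4766 to cover the loan.
The gap between the two covered legs is HKD 1,373,939.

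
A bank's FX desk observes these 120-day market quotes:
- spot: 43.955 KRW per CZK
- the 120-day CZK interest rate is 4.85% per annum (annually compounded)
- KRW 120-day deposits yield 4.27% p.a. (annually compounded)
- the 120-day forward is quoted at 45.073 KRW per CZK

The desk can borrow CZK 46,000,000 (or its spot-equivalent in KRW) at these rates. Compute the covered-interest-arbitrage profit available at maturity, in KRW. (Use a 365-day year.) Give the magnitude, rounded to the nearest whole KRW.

KRW 55,976,864

T = 120/365 years.
Route A — deposit CZK, sell forward: 46,000,000 × 1.015692452199 × 45.073 = KRW 2,105,894,071.31.
Route B — convert at spot, deposit KRW: 46,000,000 × 43.955 × 1.013841828201 = KRW 2,049,917,207.69.
The quoted forward overvalues CZK, so borrow KRW, buy CZK at spot, deposit the CZK at 4.85%, and sell the proceeds forward at 45.073.
Profit = 2,105,894,071.31 − 2,049,917,207.69 = KRW 55,976,864.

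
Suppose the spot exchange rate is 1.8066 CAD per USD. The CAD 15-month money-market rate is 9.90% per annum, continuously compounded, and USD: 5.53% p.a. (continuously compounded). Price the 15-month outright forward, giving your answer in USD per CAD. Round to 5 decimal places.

0.52410

T = 15/12 years.
Growth of 1 CAD over T: e^(0.0990×15/12) = 1.1317329.
USD accumulates by e^(0.0553×15/12) = 1.0715701.
Forward (CAD per USD) = 1.8066 × 1.1317329 / 1.0715701 = 1.908031.
Invert for USD per CAD: 1 / 1.908031 = 0.52410.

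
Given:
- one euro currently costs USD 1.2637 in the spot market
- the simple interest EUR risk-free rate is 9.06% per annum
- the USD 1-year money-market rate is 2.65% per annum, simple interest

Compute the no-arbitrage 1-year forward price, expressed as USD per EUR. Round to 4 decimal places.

T = 1 year.
USD accumulates by 1 + 0.0265×1 = 1.026500.
EUR growth factor: 1 + 0.0906×1 = 1.090600.
CIP: F = S · (grow USD)/(grow EUR) = 1.2637 × 1.026500/1.090600 = 1.189426 USD per EUR.

1.1894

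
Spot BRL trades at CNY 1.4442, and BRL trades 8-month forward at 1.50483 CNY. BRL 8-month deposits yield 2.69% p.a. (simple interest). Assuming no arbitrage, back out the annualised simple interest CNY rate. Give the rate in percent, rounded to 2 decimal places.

9.10%

T = 8/12 years.
F/S = 1.50483/1.4442 = 1.0419817 = (growth of CNY) / (growth of BRL).
The BRL side grows by 1 + 0.0269×8/12 = 1.0179333.
That pins the CNY growth at 1.0606679.
(1.0606679 − 1)/T = 0.091002, i.e. 9.10%.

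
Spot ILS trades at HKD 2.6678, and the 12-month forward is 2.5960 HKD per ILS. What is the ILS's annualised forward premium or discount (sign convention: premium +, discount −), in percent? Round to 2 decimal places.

-2.69%

T = 1 year.
(F − S)/S = (2.5960 − 2.6678)/2.6678 = -0.0269136.
Annualise by dividing by T: -0.0269136 / 1 = -0.026914 → -2.69%.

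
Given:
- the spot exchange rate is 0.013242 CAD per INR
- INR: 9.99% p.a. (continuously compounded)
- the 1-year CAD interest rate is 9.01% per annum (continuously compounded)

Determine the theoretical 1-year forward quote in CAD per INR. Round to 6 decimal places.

0.013113

T = 1 year.
Growth of 1 CAD over T: e^(0.0901×1) = 1.0942837.
INR growth factor: e^(0.0999×1) = 1.1050604.
So F = 0.013242 × 1.0942837 / 1.1050604 = 0.01311286 (CAD/INR).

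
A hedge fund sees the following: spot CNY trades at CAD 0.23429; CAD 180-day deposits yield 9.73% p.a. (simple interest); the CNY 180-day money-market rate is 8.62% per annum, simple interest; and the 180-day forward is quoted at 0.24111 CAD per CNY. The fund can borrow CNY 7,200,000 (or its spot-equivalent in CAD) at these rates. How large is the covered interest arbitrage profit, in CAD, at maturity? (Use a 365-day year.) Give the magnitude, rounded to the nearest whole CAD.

CAD 41,957

T = 180/365 years.
Route A — deposit CNY, sell forward: 7,200,000 × 1.042509589 × 0.24111 = CAD 1,809,788.31.
Route B — convert at spot, deposit CAD: 7,200,000 × 0.23429 × 1.047983562 = CAD 1,767,830.89.
The quoted forward overvalues CNY, so borrow CAD, buy CNY at spot, deposit the CNY at 8.62%, and sell the proceeds forward at 0.24111.
The gap between the two covered legs is CAD 41,957.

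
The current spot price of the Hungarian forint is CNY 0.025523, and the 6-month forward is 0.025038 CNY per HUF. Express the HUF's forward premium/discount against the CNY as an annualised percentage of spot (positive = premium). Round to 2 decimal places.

-3.80%

T = 6/12 years.
Period premium: (0.025038 − 0.025523)/0.025523 = -0.0190025.
Per annum: -0.0190025 / (6/12) = -0.038005 = -3.80%.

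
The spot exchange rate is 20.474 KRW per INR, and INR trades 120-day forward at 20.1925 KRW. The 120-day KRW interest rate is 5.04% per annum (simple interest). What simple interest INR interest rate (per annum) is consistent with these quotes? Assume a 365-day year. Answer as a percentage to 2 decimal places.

T = 120/365 years.
By CIP, F/S equals the KRW-to-INR growth ratio: 20.1925/20.474 = 0.9862509.
KRW growth factor: 1 + 0.0504×120/365 = 1.0165699.
Hence g_INR = 1.0307417.
r = (1.0307417 − 1)/(120/365) = 0.093506 → 9.35%.

9.35%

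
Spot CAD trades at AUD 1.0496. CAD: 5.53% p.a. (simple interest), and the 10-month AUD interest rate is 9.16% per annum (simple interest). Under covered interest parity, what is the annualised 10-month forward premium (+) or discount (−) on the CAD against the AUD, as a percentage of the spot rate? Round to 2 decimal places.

+3.47%

T = 10/12 years.
CIP forward (AUD per CAD) = 1.0496 × 1.0763333/1.0460833 = 1.0799517.
Annualised premium = (F − S)/S × (1/T) = (1.0799517 − 1.0496)/1.0496 ÷ (10/12) = 3.47%.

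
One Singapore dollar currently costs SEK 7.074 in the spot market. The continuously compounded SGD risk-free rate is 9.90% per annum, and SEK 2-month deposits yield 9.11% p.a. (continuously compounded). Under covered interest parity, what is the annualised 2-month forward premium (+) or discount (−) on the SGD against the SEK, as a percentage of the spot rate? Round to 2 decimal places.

T = 2/12 years.
No-arbitrage forward: 7.074 × 1.0152992 / 1.0166369 = 7.064692 SEK/SGD.
Annualised premium = (F − S)/S × (1/T) = (7.064692 − 7.074)/7.074 ÷ (2/12) = -0.79%.

-0.79%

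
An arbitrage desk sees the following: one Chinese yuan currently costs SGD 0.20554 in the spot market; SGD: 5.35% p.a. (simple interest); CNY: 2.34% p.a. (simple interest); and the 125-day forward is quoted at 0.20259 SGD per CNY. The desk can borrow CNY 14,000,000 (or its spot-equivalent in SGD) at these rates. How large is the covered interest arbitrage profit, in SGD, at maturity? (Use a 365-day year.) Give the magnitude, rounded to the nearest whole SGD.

T = 125/365 years.
Keep in CNY, deliver into the forward: 14,000,000·1.008013699·0.20259 = SGD 2,858,988.93.
Swap to SGD now, deposit: 14,000,000·0.20554·1.018321918 = SGD 2,930,282.42.
The quoted forward undervalues CNY, so borrow CNY, convert to SGD at spot, deposit the SGD at 5.35%, and buy CNY forward at 0.20259 to cover the loan.
The gap between the two covered legs is SGD 71,293.

SGD 71,293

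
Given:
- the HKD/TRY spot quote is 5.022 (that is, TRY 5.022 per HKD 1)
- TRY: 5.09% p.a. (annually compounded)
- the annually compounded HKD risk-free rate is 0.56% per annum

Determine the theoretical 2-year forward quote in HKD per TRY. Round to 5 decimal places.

T = 2 years.
Growth of 1 TRY over T: (1 + 0.0509)^2 = 1.1043908.
HKD growth factor: (1 + 0.0056)^2 = 1.0112314.
CIP: F = S · (grow TRY)/(grow HKD) = 5.022 × 1.1043908/1.0112314 = 5.484650 TRY per HKD.
Quoted the other way: 1/5.484650 = 0.18233 HKD per TRY.

0.18233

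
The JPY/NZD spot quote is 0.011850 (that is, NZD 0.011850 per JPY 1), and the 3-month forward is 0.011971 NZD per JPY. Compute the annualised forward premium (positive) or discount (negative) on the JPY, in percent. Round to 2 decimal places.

+4.08%

T = 3/12 years.
JPY trades forward at +1.02110% vs spot over the period.
Annualise by dividing by T: 0.0102110 / (3/12) = 0.040844 → 4.08%.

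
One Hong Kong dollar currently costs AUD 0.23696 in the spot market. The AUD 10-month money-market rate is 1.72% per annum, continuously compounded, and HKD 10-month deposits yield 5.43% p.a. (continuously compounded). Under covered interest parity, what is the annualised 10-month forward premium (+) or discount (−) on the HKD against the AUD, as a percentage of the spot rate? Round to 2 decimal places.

-3.65%

T = 10/12 years.
F = S · g_AUD/g_HKD = 0.23696 × 1.0144365/1.0462894 = 0.22974607.
(F − S)/S ÷ T = (0.22974607 − 0.23696)/0.23696/(10/12) = -0.036532 → -3.65%.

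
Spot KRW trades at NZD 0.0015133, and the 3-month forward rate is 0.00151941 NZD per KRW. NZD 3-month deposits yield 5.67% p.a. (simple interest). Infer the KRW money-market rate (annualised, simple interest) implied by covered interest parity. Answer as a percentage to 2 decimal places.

4.04%

T = 3/12 years.
By CIP, F/S equals the NZD-to-KRW growth ratio: 0.00151941/0.0015133 = 1.0040375.
The NZD side grows by 1 + 0.0567×3/12 = 1.014175.
So the KRW growth factor = 1.0100967.
(1.0100967 − 1)/T = 0.040387, i.e. 4.04%.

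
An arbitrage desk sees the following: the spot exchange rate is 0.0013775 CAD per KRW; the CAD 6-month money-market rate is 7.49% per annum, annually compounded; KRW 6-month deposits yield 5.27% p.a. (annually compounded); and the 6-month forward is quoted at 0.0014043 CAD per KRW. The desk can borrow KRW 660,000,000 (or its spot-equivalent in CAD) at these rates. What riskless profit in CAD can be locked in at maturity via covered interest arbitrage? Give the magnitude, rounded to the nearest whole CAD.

CAD 8,364

T = 6/12 years.
Keep in KRW, deliver into the forward: 660,000,000·1.0260117·0.0014043 = CAD 950,946.63.
Swap to CAD now, deposit: 660,000,000·0.0013775·1.03677384 = CAD 942,582.94.
The quoted forward overvalues KRW, so borrow CAD, buy KRW at spot, deposit the KRW at 5.27%, and sell the proceeds forward at 0.0014043.
Profit = 950,946.63 − 942,582.94 = CAD 8,364.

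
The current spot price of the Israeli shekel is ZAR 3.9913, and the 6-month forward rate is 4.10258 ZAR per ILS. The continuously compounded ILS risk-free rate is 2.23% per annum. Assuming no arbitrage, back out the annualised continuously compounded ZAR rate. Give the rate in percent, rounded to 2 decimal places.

T = 6/12 years.
CIP gives F = S · g_ZAR/g_ILS, so g_ZAR/g_ILS = 4.10258/3.9913 = 1.0278806.
ILS growth factor: e^(0.0223×6/12) = 1.0112124.
That pins the ZAR growth at 1.0394056.
Take logs: ln 1.0394056 / (6/12) = 0.077298, so 7.73%.

7.73%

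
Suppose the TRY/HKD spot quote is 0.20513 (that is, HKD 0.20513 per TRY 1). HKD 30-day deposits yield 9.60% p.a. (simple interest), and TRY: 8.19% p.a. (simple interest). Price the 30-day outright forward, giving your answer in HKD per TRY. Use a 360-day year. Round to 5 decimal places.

T = 30/360 years.
HKD accumulates by 1 + 0.0960×30/360 = 1.008000.
TRY accumulates by 1 + 0.0819×30/360 = 1.006825.
Forward (HKD per TRY) = 0.20513 × 1.008000 / 1.006825 = 0.2053694.

0.20537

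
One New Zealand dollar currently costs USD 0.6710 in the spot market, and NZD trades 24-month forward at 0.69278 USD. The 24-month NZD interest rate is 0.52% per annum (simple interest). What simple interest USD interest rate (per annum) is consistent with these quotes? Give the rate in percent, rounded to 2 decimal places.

T = 2 years.
F/S = 0.69278/0.671 = 1.0324590 = (growth of USD) / (growth of NZD).
NZD growth factor: 1 + 0.0052×2 = 1.010400.
So the USD growth factor = 1.0431966.
(1.0431966 − 1)/T = 0.021598, i.e. 2.16%.

2.16%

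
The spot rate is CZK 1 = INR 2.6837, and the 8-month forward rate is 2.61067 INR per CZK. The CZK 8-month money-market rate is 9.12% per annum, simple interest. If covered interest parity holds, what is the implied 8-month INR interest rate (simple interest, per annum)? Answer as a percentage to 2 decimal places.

T = 8/12 years.
F/S = 2.61067/2.6837 = 0.9727876 = (growth of INR) / (growth of CZK).
CZK growth factor: 1 + 0.0912×8/12 = 1.060800.
Hence g_INR = 1.0319331.
(1.0319331 − 1)/T = 0.047900, i.e. 4.79%.

4.79%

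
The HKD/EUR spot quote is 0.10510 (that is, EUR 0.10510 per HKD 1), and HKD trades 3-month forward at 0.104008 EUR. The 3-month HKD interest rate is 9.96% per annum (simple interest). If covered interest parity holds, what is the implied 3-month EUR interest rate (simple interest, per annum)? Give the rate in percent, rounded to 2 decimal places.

5.70%

T = 3/12 years.
CIP gives F = S · g_EUR/g_HKD, so g_EUR/g_HKD = 0.104008/0.1051 = 0.9896099.
HKD growth factor: 1 + 0.0996×3/12 = 1.024900.
So the EUR growth factor = 1.0142512.
(1.0142512 − 1)/T = 0.057005, i.e. 5.70%.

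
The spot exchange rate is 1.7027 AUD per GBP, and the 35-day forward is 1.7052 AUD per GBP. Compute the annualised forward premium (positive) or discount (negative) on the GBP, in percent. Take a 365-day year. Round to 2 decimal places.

T = 35/365 years.
Period premium: (1.7052 − 1.7027)/1.7027 = 0.0014683.
Annualise by dividing by T: 0.0014683 / (35/365) = 0.015312 → 1.53%.

+1.53%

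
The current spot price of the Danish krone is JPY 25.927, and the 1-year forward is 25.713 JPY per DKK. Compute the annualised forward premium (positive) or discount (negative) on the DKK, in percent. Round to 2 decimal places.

-0.83%

T = 1 year.
DKK trades forward at -0.82539% vs spot over the period.
Per annum: -0.0082539 / 1 = -0.008254 = -0.83%.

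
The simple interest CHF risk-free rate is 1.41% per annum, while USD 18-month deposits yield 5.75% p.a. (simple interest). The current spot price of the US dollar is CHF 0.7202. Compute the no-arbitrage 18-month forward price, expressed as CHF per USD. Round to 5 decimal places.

0.67704

T = 18/12 years.
Growth of 1 CHF over T: 1 + 0.0141×18/12 = 1.021150.
Growth of 1 USD over T: 1 + 0.0575×18/12 = 1.086250.
CIP: F = S · (grow CHF)/(grow USD) = 0.7202 × 1.021150/1.086250 = 0.6770377 CHF per USD.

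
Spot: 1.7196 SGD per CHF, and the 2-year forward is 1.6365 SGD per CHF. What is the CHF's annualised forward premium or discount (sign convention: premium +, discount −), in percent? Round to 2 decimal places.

-2.42%

T = 2 years.
CHF trades forward at -4.83252% vs spot over the period.
Per annum: -0.0483252 / 2 = -0.024163 = -2.42%.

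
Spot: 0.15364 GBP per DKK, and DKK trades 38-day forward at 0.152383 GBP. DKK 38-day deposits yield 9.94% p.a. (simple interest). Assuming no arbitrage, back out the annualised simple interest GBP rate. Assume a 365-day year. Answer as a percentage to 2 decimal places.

2.00%

T = 38/365 years.
F/S = 0.152383/0.15364 = 0.9918185 = (growth of GBP) / (growth of DKK).
DKK growth factor: 1 + 0.0994×38/365 = 1.0103485.
That pins the GBP growth at 1.0020823.
(1.0020823 − 1)/T = 0.020001, i.e. 2.00%.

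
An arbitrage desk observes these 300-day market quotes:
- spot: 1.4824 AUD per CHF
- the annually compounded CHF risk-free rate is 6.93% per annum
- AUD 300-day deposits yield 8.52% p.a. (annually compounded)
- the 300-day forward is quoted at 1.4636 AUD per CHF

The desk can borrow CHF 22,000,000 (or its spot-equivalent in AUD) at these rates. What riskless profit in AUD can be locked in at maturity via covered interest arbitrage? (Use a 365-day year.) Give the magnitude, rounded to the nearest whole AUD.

AUD 857,607

T = 300/365 years.
Keep in CHF, deliver into the forward: 22,000,000·1.0566166554·1.4636 = AUD 34,022,211.01.
Swap to AUD now, deposit: 22,000,000·1.4824·1.0695131402 = AUD 34,879,818.14.
The quoted forward undervalues CHF, so borrow CHF, convert to AUD at spot, deposit the AUD at 8.52%, and buy CHF forward at 1.4636 to cover the loan.
The gap between the two covered legs is AUD 857,607.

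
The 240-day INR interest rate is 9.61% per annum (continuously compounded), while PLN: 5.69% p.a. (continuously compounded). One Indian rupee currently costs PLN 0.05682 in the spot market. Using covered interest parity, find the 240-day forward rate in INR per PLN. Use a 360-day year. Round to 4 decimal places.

18.0654

T = 240/360 years.
PLN growth factor: e^(0.0569×240/360) = 1.03866199.
INR growth factor: e^(0.0961×240/360) = 1.06616347.
Forward (PLN per INR) = 0.05682 × 1.03866199 / 1.06616347 = 0.055354339.
Quoted the other way: 1/0.055354339 = 18.0654 INR per PLN.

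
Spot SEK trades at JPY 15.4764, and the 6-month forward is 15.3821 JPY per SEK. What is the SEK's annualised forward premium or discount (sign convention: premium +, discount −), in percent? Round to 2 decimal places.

-1.22%

T = 6/12 years.
SEK trades forward at -0.60931% vs spot over the period.
×(1/T) gives -1.22% p.a.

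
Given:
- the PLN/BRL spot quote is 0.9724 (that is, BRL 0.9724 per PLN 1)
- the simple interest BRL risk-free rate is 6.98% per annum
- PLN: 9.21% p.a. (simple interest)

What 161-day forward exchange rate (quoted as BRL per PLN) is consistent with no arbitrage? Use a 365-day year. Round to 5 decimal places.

T = 161/365 years.
BRL accumulates by 1 + 0.0698×161/365 = 1.0307885.
PLN accumulates by 1 + 0.0921×161/365 = 1.0406249.
Forward (BRL per PLN) = 0.9724 × 1.0307885 / 1.0406249 = 0.9632085.

0.96321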